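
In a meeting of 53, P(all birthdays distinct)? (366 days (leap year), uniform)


P(all different) = Π(366-i)/366 for i=0..52
= (366/366)×(365/366)×...×(314/366)
= 0.019079

P ≈ 0.0191 ≈ 1.91%


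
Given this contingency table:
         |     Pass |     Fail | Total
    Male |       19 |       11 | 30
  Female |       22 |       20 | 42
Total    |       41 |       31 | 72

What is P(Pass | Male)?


P(Pass | Male) = 19/(19+11) = 19/30

P(Pass|Male) = 19/30 ≈ 63.33%


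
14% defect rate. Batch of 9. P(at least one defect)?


P(all good) = (43/50)^9 = 502592611936843/1953125000000000
P(≥1 defect) = 1450532388063157/1953125000000000

P = 1450532388063157/1953125000000000 ≈ 74.27%


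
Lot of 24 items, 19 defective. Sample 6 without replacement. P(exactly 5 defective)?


Hypergeometric: C(19,5)×C(5,1)/C(24,6)
= 11628×5/134596 = 765/1771

P(X=5) = 765/1771 ≈ 43.20%


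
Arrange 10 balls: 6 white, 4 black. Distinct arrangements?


10!/(6!×4!) = 210

210


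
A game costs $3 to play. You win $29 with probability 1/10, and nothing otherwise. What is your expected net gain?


E[gain] = (29-3)×1/10 + (-3)×9/10
= 13/5 - 27/10 = -1/10

Expected net gain = $-1/10 ≈ $-0.10


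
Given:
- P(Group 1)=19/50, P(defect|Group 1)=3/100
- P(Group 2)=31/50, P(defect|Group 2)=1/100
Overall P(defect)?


P(B) = Σ P(B|Aᵢ)×P(Aᵢ)
  3/100×19/50 = 57/5000
  1/100×31/50 = 31/5000
Sum = 11/625

P(defect) = 11/625 ≈ 1.76%


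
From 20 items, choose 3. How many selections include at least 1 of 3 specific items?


Complement: C(20,3) - C(17,3) = 1140 - 680 = 460

460


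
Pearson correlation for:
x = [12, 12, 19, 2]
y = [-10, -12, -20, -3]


n=4, Σx=45, Σy=-45, Σxy=-650, Σx²=653, Σy²=653
r = (4×(-650) - 45×(-45))/√((4×653 - 45²)(4×653 - (-45)²))
= -575/√(587×587) = -575/√344569 ≈ -575/587.0000 ≈ -0.9796

r ≈ -0.9796


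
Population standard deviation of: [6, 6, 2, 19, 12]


Mean = 45/5 = 9
  (6-9)²=9
  (6-9)²=9
  (2-9)²=49
  (19-9)²=100
  (12-9)²=9
Σ(x-μ)² = 176
σ² = 176/5

σ = √(176/5) ≈ 5.9330


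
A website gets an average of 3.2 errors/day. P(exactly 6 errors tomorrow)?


Poisson(λ=3.2): P(X=6) = e^(-λ)×λ^k/k!
= e^(-3.2) × 3.2^6 / 6!
≈ 0.04076220398 × 1073.741824 / 720 ≈ 0.060789

P(X=6) ≈ 0.060789 ≈ 6.08%


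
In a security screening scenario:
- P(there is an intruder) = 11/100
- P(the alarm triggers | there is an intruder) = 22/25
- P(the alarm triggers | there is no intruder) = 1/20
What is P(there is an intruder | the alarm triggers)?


Using Bayes' theorem:
P(A|B) = P(B|A)·P(A) / P(B)

P(the alarm triggers) = 22/25 × 11/100 + 1/20 × 89/100
= 121/1250 + 89/2000 = 1413/10000

P(there is an intruder|the alarm triggers) = (121/1250) / (1413/10000) = 968/1413

P(there is an intruder|the alarm triggers) = 968/1413 ≈ 68.51%


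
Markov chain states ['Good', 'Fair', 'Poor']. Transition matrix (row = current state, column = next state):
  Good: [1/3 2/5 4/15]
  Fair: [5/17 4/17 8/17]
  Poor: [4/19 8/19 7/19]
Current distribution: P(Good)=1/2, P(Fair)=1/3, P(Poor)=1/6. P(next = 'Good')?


P(next=Good) = Σᵢ P(now=i)×P(i→Good)
= 1/2×1/3 + 1/3×5/17 + 1/6×4/19
= 1/6 + 5/51 + 2/57 = 581/1938

P = 581/1938 ≈ 0.2998


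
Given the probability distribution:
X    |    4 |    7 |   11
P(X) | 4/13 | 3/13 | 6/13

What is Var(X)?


E[X] = 103/13
E[X²] = 937/13
Var(X) = E[X²] - (E[X])² = 937/13 - 10609/169 = 1572/169

Var(X) = 1572/169 ≈ 9.3018


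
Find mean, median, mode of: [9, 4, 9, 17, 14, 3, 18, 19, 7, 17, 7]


Sorted: [3, 4, 7, 7, 9, 9, 14, 17, 17, 18, 19]
Mean = 124/11
Median = 9
Freq: {9: 2, 4: 1, 17: 2, 14: 1, 3: 1, 18: 1, 19: 1, 7: 2}
Mode: [7, 9, 17]

Mean=124/11, Median=9, Mode=[7, 9, 17]


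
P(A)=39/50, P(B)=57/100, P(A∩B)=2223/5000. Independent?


P(A)×P(B) = 2223/5000
P(A∩B) = 2223/5000
Equal ✓ → Independent

Yes, independent


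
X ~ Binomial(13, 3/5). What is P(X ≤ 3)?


P(X ≤ 3) = Σ P(X=i) for i=0..3
P(X=0) = 8192/1220703125
P(X=1) = 159744/1220703125
P(X=2) = 1437696/1220703125
P(X=3) = 7907328/1220703125
Sum = 1902592/244140625

P(X ≤ 3) = 1902592/244140625 ≈ 0.78%


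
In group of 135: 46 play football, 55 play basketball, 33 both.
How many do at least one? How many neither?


|A∪B| = 46+55-33 = 68
Neither = 135-68 = 67

At least one: 68; Neither: 67


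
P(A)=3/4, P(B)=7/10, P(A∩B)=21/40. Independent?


P(A)×P(B) = 21/40
P(A∩B) = 21/40
Equal ✓ → Independent

Yes, independent


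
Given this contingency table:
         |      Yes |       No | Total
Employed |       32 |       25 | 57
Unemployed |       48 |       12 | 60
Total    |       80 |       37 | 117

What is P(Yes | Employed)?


P(Yes | Employed) = 32/(32+25) = 32/57

P(Yes|Employed) = 32/57 ≈ 56.14%


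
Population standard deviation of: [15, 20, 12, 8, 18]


Mean = 73/5
  (15-73/5)²=4/25
  (20-73/5)²=729/25
  (12-73/5)²=169/25
  (8-73/5)²=1089/25
  (18-73/5)²=289/25
Σ(x-μ)² = 456/5
σ² = (456/5)/5 = 456/25

σ = √(456/25) ≈ 4.2708


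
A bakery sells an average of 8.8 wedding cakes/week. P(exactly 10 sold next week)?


Poisson(λ=8.8): P(X=10) = e^(-λ)×λ^k/k!
= e^(-8.8) × 8.8^10 / 10!
≈ 0.0001507330751 × 2785009760.09 / 3628800 ≈ 0.115684

P(X=10) ≈ 0.115684 ≈ 11.57%


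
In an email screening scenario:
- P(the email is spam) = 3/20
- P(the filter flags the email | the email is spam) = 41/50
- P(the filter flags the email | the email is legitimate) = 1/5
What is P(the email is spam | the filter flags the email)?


Using Bayes' theorem:
P(A|B) = P(B|A)·P(A) / P(B)

P(the filter flags the email) = 41/50 × 3/20 + 1/5 × 17/20
= 123/1000 + 17/100 = 293/1000

P(the email is spam|the filter flags the email) = (123/1000) / (293/1000) = 123/293

P(the email is spam|the filter flags the email) = 123/293 ≈ 41.98%


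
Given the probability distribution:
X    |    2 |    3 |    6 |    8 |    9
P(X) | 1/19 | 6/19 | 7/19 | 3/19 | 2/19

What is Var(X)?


E[X] = 104/19
E[X²] = 664/19
Var(X) = E[X²] - (E[X])² = 664/19 - 10816/361 = 1800/361

Var(X) = 1800/361 ≈ 4.9861


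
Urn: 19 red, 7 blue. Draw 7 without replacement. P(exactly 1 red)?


Hypergeometric: C(19,1)×C(7,6)/C(26,7)
= 19×7/657800 = 133/657800

P(X=1) = 133/657800 ≈ 0.02%


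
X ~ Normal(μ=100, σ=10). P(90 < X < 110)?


z₁=(90-100)/10=-1.0, z₂=(110-100)/10=1.0
P = Φ(1.0) - Φ(-1.0) = 0.841345 - 0.158655 = 0.682690 ≈ 0.6827

P(90 < X < 110) ≈ 0.6827


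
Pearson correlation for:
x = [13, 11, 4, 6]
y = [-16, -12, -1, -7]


n=4, Σx=34, Σy=-36, Σxy=-386, Σx²=342, Σy²=450
r = (4×(-386) - 34×(-36))/√((4×342 - 34²)(4×450 - (-36)²))
= -320/√(212×504) = -320/√106848 ≈ -320/326.8761 ≈ -0.9790

r ≈ -0.9790


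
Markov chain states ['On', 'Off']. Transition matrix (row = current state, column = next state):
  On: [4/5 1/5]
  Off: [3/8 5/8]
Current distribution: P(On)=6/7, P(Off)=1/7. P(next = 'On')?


P(next=On) = Σᵢ P(now=i)×P(i→On)
= 6/7×4/5 + 1/7×3/8
= 24/35 + 3/56 = 207/280

P = 207/280 ≈ 0.7393


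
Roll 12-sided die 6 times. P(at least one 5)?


P(no 5)^6 = (11/12)^6 = 1771561/2985984
P(≥1) = 1 - 1771561/2985984 = 1214423/2985984

P = 1214423/2985984 ≈ 40.67%


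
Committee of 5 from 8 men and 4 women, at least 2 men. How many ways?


Count by #men:
  2M,3W: C(8,2)×C(4,3)=112
  3M,2W: C(8,3)×C(4,2)=336
  4M,1W: C(8,4)×C(4,1)=280
  5M,0W: C(8,5)×C(4,0)=56
Total = 784

784


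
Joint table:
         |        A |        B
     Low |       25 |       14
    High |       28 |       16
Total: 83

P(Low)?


P(Low) = (25+14)/83 = 39/83

P(Low) = 39/83 ≈ 46.99%


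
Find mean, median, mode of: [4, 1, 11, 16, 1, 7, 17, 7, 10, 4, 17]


Sorted: [1, 1, 4, 4, 7, 7, 10, 11, 16, 17, 17]
Mean = 95/11
Median = 7
Freq: {4: 2, 1: 2, 11: 1, 16: 1, 7: 2, 17: 2, 10: 1}
Mode: [1, 4, 7, 17]

Mean=95/11, Median=7, Mode=[1, 4, 7, 17]


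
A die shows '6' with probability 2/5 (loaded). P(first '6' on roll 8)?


Geometric: P(X=8) = (1-p)^(k-1)×p = (3/5)^7×2/5 = 4374/390625

P(X=8) = 4374/390625 ≈ 1.12%


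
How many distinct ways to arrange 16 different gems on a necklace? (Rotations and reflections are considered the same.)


Free circular arrangements: rotations and reflections both identified.
(n-1)!/2 = 15!/2 = 1307674368000/2 = 653837184000

653837184000


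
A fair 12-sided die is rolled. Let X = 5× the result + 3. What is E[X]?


E[die] = (1+12)/2 = 13/2
E[X] = 5×13/2 + 3 = 71/2

E[X] = 71/2


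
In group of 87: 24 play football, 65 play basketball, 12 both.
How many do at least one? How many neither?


|A∪B| = 24+65-12 = 77
Neither = 87-77 = 10

At least one: 77; Neither: 10


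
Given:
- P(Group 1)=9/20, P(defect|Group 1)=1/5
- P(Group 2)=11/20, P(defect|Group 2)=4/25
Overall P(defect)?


P(B) = Σ P(B|Aᵢ)×P(Aᵢ)
  1/5×9/20 = 9/100
  4/25×11/20 = 11/125
Sum = 89/500

P(defect) = 89/500 ≈ 17.80%


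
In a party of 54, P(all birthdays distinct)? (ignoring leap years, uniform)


P(all different) = Π(365-i)/365 for i=0..53
= (365/365)×(364/365)×...×(312/365)
= 0.016123

P ≈ 0.0161 ≈ 1.61%


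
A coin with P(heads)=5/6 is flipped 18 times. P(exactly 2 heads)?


Binomial: P(X=2) = C(18,2)×p^2×(1-p)^16
= 153 × 25/36 × 1/2821109907456 = 425/11284439629824

P(X=2) = 425/11284439629824 ≈ 0.00%


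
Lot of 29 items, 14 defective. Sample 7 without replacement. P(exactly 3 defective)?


Hypergeometric: C(14,3)×C(15,4)/C(29,7)
= 364×1365/1560780 = 637/2001

P(X=3) = 637/2001 ≈ 31.83%


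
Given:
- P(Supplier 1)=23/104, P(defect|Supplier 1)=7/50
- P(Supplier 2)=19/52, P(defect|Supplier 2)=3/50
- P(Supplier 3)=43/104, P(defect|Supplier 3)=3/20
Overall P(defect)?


P(B) = Σ P(B|Aᵢ)×P(Aᵢ)
  7/50×23/104 = 161/5200
  3/50×19/52 = 57/2600
  3/20×43/104 = 129/2080
Sum = 239/2080

P(defect) = 239/2080 ≈ 11.49%


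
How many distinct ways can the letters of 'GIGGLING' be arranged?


Letters: 8, freq: {'G': 4, 'I': 2, 'L': 1, 'N': 1}
8!/(4!×2!×1!×1!) = 40320/48 = 840

840


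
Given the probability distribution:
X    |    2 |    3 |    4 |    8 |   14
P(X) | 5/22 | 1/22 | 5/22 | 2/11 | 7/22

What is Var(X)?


E[X] = 163/22
E[X²] = 1737/22
Var(X) = E[X²] - (E[X])² = 1737/22 - 26569/484 = 11645/484

Var(X) = 11645/484 ≈ 24.0599


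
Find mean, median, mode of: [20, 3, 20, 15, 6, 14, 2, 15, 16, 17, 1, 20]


Sorted: [1, 2, 3, 6, 14, 15, 15, 16, 17, 20, 20, 20]
Mean = 149/12
Median = 15
Freq: {20: 3, 3: 1, 15: 2, 6: 1, 14: 1, 2: 1, 16: 1, 17: 1, 1: 1}
Mode: [20]

Mean=149/12, Median=15, Mode=20


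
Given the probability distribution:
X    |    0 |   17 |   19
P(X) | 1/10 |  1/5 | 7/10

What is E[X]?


E[X] = Σ x·P(X=x)
= (0)×(1/10) + (17)×(1/5) + (19)×(7/10)
= 167/10

E[X] = 167/10


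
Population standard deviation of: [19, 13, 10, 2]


Mean = 44/4 = 11
  (19-11)²=64
  (13-11)²=4
  (10-11)²=1
  (2-11)²=81
Σ(x-μ)² = 150
σ² = 150/4 = 75/2

σ = √(75/2) ≈ 6.1237


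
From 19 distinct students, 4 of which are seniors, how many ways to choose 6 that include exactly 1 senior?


Choose 1 of the 4 seniors and 5 of the other 15 students:
C(4,1)×C(15,5) = 4×3003 = 12012

12012


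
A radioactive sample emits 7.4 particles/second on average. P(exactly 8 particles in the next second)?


Poisson(λ=7.4): P(X=8) = e^(-λ)×λ^k/k!
= e^(-7.4) × 7.4^8 / 8!
≈ 0.0006112527611 × 8991947.40204 / 40320 ≈ 0.136318

P(X=8) ≈ 0.136318 ≈ 13.63%


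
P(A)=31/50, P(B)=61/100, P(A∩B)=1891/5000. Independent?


P(A)×P(B) = 1891/5000
P(A∩B) = 1891/5000
Equal ✓ → Independent

Yes, independent


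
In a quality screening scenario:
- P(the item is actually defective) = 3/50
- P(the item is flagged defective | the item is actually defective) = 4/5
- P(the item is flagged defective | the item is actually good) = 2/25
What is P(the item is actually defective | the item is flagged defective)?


Using Bayes' theorem:
P(A|B) = P(B|A)·P(A) / P(B)

P(the item is flagged defective) = 4/5 × 3/50 + 2/25 × 47/50
= 6/125 + 47/625 = 77/625

P(the item is actually defective|the item is flagged defective) = (6/125) / (77/625) = 30/77

P(the item is actually defective|the item is flagged defective) = 30/77 ≈ 38.96%


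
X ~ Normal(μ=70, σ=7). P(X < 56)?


z = (56-70)/7 = -2.0
P(Z < -2.0) = 0.0228

P(X < 56) ≈ 0.0228


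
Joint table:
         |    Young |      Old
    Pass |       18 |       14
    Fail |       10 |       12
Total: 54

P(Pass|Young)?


P(Pass|Young) = 18/(18+10) = 18/28 = 9/14

P = 9/14 ≈ 64.29%


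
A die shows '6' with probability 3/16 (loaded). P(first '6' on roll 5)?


Geometric: P(X=5) = (1-p)^(k-1)×p = (13/16)^4×3/16 = 85683/1048576

P(X=5) = 85683/1048576 ≈ 8.17%


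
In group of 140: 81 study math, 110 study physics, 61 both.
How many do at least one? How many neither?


|A∪B| = 81+110-61 = 130
Neither = 140-130 = 10

At least one: 130; Neither: 10


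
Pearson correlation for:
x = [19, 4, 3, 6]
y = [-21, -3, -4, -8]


n=4, Σx=32, Σy=-36, Σxy=-471, Σx²=422, Σy²=530
r = (4×(-471) - 32×(-36))/√((4×422 - 32²)(4×530 - (-36)²))
= -732/√(664×824) = -732/√547136 ≈ -732/739.6864 ≈ -0.9896

r ≈ -0.9896


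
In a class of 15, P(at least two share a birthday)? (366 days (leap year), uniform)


P(all different) = Π(366-i)/366 for i=0..14
= 0.747702
P(match) = 1 - 0.747702 = 0.252298

P ≈ 0.2523 ≈ 25.23%


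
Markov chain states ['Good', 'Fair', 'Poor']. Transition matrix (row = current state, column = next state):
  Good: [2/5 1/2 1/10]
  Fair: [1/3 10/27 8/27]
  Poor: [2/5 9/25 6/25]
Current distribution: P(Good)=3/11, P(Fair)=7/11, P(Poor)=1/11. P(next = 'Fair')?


P(next=Fair) = Σᵢ P(now=i)×P(i→Fair)
= 3/11×1/2 + 7/11×10/27 + 1/11×9/25
= 3/22 + 70/297 + 9/275 = 6011/14850

P = 6011/14850 ≈ 0.4048


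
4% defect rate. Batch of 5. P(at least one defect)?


P(all good) = (24/25)^5 = 7962624/9765625
P(≥1 defect) = 1803001/9765625

P = 1803001/9765625 ≈ 18.46%


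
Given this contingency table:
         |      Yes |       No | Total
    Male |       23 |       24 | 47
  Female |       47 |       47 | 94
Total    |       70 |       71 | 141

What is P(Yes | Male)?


P(Yes | Male) = 23/(23+24) = 23/47

P(Yes|Male) = 23/47 ≈ 48.94%


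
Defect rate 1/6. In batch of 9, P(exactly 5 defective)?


Binomial: P(X=5) = C(9,5)×p^5×(1-p)^4
= 126 × 1/7776 × 625/1296 = 4375/559872

P(X=5) = 4375/559872 ≈ 0.78%


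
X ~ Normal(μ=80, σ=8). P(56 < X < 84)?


z₁=(56-80)/8=-3.0, z₂=(84-80)/8=0.5
P = Φ(0.5) - Φ(-3.0) = 0.691462 - 0.001350 = 0.690112 ≈ 0.6901

P(56 < X < 84) ≈ 0.6901


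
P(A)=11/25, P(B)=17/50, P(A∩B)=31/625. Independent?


P(A)×P(B) = 187/1250
P(A∩B) = 31/625
Not equal → NOT independent

No, not independent


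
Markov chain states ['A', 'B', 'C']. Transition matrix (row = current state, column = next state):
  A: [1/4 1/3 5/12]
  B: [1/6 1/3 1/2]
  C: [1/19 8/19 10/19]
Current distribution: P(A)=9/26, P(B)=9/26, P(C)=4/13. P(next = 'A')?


P(next=A) = Σᵢ P(now=i)×P(i→A)
= 9/26×1/4 + 9/26×1/6 + 4/13×1/19
= 9/104 + 3/52 + 4/247 = 317/1976

P = 317/1976 ≈ 0.1604


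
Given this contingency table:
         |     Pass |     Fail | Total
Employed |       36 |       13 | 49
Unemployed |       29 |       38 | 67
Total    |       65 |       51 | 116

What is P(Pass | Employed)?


P(Pass | Employed) = 36/(36+13) = 36/49

P(Pass|Employed) = 36/49 ≈ 73.47%


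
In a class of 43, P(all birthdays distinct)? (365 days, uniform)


P(all different) = Π(365-i)/365 for i=0..42
= (365/365)×(364/365)×...×(323/365)
= 0.076077

P ≈ 0.0761 ≈ 7.61%


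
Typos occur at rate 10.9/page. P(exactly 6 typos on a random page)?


Poisson(λ=10.9): P(X=6) = e^(-λ)×λ^k/k!
= e^(-10.9) × 10.9^6 / 6!
≈ 1.8458234e-05 × 1677100.11084 / 720 ≈ 0.042995

P(X=6) ≈ 0.042995 ≈ 4.30%


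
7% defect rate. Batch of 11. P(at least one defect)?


P(all good) = (93/100)^11 = 4501035456767426597157/10000000000000000000000
P(≥1 defect) = 5498964543232573402843/10000000000000000000000

P = 5498964543232573402843/10000000000000000000000 ≈ 54.99%


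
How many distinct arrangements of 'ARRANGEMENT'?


Letters: 11, freq: {'A': 2, 'R': 2, 'N': 2, 'G': 1, 'E': 2, 'M': 1, 'T': 1}
11!/(2!×2!×2!×1!×2!×1!×1!) = 39916800/16 = 2494800

2494800


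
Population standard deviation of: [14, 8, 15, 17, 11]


Mean = 65/5 = 13
  (14-13)²=1
  (8-13)²=25
  (15-13)²=4
  (17-13)²=16
  (11-13)²=4
Σ(x-μ)² = 50
σ² = 50/5 = 10

σ = √(10) ≈ 3.1623


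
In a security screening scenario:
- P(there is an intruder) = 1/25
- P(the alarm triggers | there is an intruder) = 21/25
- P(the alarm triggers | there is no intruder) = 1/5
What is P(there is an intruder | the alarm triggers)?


Using Bayes' theorem:
P(A|B) = P(B|A)·P(A) / P(B)

P(the alarm triggers) = 21/25 × 1/25 + 1/5 × 24/25
= 21/625 + 24/125 = 141/625

P(there is an intruder|the alarm triggers) = (21/625) / (141/625) = 7/47

P(there is an intruder|the alarm triggers) = 7/47 ≈ 14.89%


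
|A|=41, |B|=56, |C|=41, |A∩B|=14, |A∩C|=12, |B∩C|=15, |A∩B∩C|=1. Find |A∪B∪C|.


|A∪B∪C| = 41+56+41-14-12-15+1 = 98

|A∪B∪C| = 98


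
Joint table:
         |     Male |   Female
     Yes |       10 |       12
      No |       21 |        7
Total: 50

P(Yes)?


P(Yes) = (10+12)/50 = 22/50 = 11/25

P(Yes) = 11/25 ≈ 44.00%


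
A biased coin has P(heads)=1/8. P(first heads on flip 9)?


Geometric: P(X=9) = (1-p)^(k-1)×p = (7/8)^8×1/8 = 5764801/134217728

P(X=9) = 5764801/134217728 ≈ 4.30%


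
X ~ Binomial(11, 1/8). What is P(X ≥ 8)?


P(X ≥ 8) = Σ P(X=i) for i=8..11
P(X=8) = 56595/8589934592
P(X=9) = 2695/8589934592
P(X=10) = 77/8589934592
P(X=11) = 1/8589934592
Sum = 7421/1073741824

P(X ≥ 8) = 7421/1073741824 ≈ 0.00%


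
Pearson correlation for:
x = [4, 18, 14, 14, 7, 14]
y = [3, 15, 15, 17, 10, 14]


n=6, Σx=71, Σy=74, Σxy=996, Σx²=977, Σy²=1044
r = (6×996 - 71×74)/√((6×977 - 71²)(6×1044 - 74²))
= 722/√(821×788) = 722/√646948 ≈ 722/804.3308 ≈ 0.8976

r ≈ 0.8976


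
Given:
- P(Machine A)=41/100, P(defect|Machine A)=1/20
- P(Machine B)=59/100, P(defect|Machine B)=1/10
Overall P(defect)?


P(B) = Σ P(B|Aᵢ)×P(Aᵢ)
  1/20×41/100 = 41/2000
  1/10×59/100 = 59/1000
Sum = 159/2000

P(defect) = 159/2000 ≈ 7.95%


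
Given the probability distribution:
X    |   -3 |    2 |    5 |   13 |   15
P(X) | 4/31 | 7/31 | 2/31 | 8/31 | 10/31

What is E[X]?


E[X] = Σ x·P(X=x)
= (-3)×(4/31) + (2)×(7/31) + (5)×(2/31) + (13)×(8/31) + (15)×(10/31)
= 266/31

E[X] = 266/31


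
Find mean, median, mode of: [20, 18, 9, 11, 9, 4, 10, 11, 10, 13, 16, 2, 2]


Sorted: [2, 2, 4, 9, 9, 10, 10, 11, 11, 13, 16, 18, 20]
Mean = 135/13
Median = 10
Freq: {20: 1, 18: 1, 9: 2, 11: 2, 4: 1, 10: 2, 13: 1, 16: 1, 2: 2}
Mode: [2, 9, 10, 11]

Mean=135/13, Median=10, Mode=[2, 9, 10, 11]


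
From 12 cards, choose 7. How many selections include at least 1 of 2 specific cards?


Complement: C(12,7) - C(10,7) = 792 - 120 = 672

672


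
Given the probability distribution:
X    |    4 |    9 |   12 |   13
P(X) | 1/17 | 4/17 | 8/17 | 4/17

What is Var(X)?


E[X] = 188/17
E[X²] = 2168/17
Var(X) = E[X²] - (E[X])² = 2168/17 - 35344/289 = 1512/289

Var(X) = 1512/289 ≈ 5.2318


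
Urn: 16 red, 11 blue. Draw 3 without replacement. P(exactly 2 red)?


Hypergeometric: C(16,2)×C(11,1)/C(27,3)
= 120×11/2925 = 88/195

P(X=2) = 88/195 ≈ 45.13%


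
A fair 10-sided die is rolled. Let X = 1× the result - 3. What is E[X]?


E[die] = (1+10)/2 = 11/2
E[X] = 1×11/2 - 3 = 5/2

E[X] = 5/2


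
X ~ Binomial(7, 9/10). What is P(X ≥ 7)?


P(X ≥ 7) = Σ P(X=i) for i=7..7
P(X=7) = 4782969/10000000
Sum = 4782969/10000000

P(X ≥ 7) = 4782969/10000000 ≈ 47.83%


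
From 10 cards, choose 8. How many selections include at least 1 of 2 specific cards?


Complement: C(10,8) - C(8,8) = 45 - 1 = 44

44


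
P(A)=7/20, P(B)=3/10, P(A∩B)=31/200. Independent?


P(A)×P(B) = 21/200
P(A∩B) = 31/200
Not equal → NOT independent

No, not independent


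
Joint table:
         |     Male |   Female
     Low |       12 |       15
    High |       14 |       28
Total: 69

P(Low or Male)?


P(Low∨Male) = P(Low) + P(Male) - P(Low∧Male)
= (27 + 26 - 12)/69 = 41/69

P = 41/69 ≈ 59.42%


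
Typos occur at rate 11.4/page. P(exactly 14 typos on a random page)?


Poisson(λ=11.4): P(X=14) = e^(-λ)×λ^k/k!
= e^(-11.4) × 11.4^14 / 14!
≈ 1.119548484e-05 × 6.26134910385e+14 / 87178291200 ≈ 0.080409

P(X=14) ≈ 0.080409 ≈ 8.04%


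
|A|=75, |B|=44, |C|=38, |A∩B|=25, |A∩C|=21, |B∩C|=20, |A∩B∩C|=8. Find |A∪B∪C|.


|A∪B∪C| = 75+44+38-25-21-20+8 = 99

|A∪B∪C| = 99


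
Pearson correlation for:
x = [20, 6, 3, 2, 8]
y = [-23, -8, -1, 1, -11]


n=5, Σx=39, Σy=-42, Σxy=-597, Σx²=513, Σy²=716
r = (5×(-597) - 39×(-42))/√((5×513 - 39²)(5×716 - (-42)²))
= -1347/√(1044×1816) = -1347/√1895904 ≈ -1347/1376.9183 ≈ -0.9783

r ≈ -0.9783


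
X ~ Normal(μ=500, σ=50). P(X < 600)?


z = (600-500)/50 = 2.0
P(Z < 2.0) = 0.9772

P(X < 600) ≈ 0.9772


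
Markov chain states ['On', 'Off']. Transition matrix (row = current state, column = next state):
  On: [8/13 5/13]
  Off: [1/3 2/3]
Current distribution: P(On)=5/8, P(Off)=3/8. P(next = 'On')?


P(next=On) = Σᵢ P(now=i)×P(i→On)
= 5/8×8/13 + 3/8×1/3
= 5/13 + 1/8 = 53/104

P = 53/104 ≈ 0.5096


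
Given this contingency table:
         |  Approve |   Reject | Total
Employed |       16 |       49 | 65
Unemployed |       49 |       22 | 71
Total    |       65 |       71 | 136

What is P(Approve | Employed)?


P(Approve | Employed) = 16/(16+49) = 16/65

P(Approve|Employed) = 16/65 ≈ 24.62%


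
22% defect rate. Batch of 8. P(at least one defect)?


P(all good) = (39/50)^8 = 5352009260481/39062500000000
P(≥1 defect) = 33710490739519/39062500000000

P = 33710490739519/39062500000000 ≈ 86.30%


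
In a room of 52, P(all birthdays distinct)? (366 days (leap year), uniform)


P(all different) = Π(366-i)/366 for i=0..51
= (366/366)×(365/366)×...×(315/366)
= 0.022238

P ≈ 0.0222 ≈ 2.22%


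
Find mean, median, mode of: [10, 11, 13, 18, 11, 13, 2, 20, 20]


Sorted: [2, 10, 11, 11, 13, 13, 18, 20, 20]
Mean = 118/9
Median = 13
Freq: {10: 1, 11: 2, 13: 2, 18: 1, 2: 1, 20: 2}
Mode: [11, 13, 20]

Mean=118/9, Median=13, Mode=[11, 13, 20]


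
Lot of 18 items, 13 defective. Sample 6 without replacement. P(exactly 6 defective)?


Hypergeometric: C(13,6)×C(5,0)/C(18,6)
= 1716×1/18564 = 11/119

P(X=6) = 11/119 ≈ 9.24%


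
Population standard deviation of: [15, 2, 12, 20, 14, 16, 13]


Mean = 92/7
  (15-92/7)²=169/49
  (2-92/7)²=6084/49
  (12-92/7)²=64/49
  (20-92/7)²=2304/49
  (14-92/7)²=36/49
  (16-92/7)²=400/49
  (13-92/7)²=1/49
Σ(x-μ)² = 1294/7
σ² = (1294/7)/7 = 1294/49

σ = √(1294/49) ≈ 5.1389


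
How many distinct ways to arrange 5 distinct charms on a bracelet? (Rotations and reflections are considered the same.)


Free circular arrangements: rotations and reflections both identified.
(n-1)!/2 = 4!/2 = 24/2 = 12

12


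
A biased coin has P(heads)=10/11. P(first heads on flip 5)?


Geometric: P(X=5) = (1-p)^(k-1)×p = (1/11)^4×10/11 = 10/161051

P(X=5) = 10/161051 ≈ 0.01%


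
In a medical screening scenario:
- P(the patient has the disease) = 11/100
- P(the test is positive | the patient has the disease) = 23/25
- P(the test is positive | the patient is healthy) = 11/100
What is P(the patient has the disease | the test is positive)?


Using Bayes' theorem:
P(A|B) = P(B|A)·P(A) / P(B)

P(the test is positive) = 23/25 × 11/100 + 11/100 × 89/100
= 253/2500 + 979/10000 = 1991/10000

P(the patient has the disease|the test is positive) = (253/2500) / (1991/10000) = 92/181

P(the patient has the disease|the test is positive) = 92/181 ≈ 50.83%


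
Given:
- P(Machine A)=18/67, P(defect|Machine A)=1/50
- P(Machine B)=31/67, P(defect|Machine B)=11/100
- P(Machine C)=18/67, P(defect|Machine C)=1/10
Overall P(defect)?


P(B) = Σ P(B|Aᵢ)×P(Aᵢ)
  1/50×18/67 = 9/1675
  11/100×31/67 = 341/6700
  1/10×18/67 = 9/335
Sum = 557/6700

P(defect) = 557/6700 ≈ 8.31%


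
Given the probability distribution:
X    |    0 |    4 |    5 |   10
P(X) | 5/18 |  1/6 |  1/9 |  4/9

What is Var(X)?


E[X] = 17/3
E[X²] = 449/9
Var(X) = E[X²] - (E[X])² = 449/9 - 289/9 = 160/9

Var(X) = 160/9 ≈ 17.7778


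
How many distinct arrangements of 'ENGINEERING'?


Letters: 11, freq: {'E': 3, 'N': 3, 'G': 2, 'I': 2, 'R': 1}
11!/(3!×3!×2!×2!×1!) = 39916800/144 = 277200

277200


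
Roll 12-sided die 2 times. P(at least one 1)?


P(no 1)^2 = (11/12)^2 = 121/144
P(≥1) = 1 - 121/144 = 23/144

P = 23/144 ≈ 15.97%


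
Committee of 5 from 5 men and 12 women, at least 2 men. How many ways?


Count by #men:
  2M,3W: C(5,2)×C(12,3)=2200
  3M,2W: C(5,3)×C(12,2)=660
  4M,1W: C(5,4)×C(12,1)=60
  5M,0W: C(5,5)×C(12,0)=1
Total = 2921

2921


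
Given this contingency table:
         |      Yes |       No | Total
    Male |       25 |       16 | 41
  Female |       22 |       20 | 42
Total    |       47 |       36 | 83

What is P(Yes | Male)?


P(Yes | Male) = 25/(25+16) = 25/41

P(Yes|Male) = 25/41 ≈ 60.98%


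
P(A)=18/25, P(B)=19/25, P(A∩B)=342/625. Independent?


P(A)×P(B) = 342/625
P(A∩B) = 342/625
Equal ✓ → Independent

Yes, independent


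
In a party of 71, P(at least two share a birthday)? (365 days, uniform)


P(all different) = Π(365-i)/365 for i=0..70
= 0.000679
P(match) = 1 - 0.000679 = 0.999321

P ≈ 0.9993 ≈ 99.93%


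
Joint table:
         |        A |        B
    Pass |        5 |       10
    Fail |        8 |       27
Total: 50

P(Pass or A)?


P(Pass∨A) = P(Pass) + P(A) - P(Pass∧A)
= (15 + 13 - 5)/50 = 23/50

P = 23/50 ≈ 46.00%


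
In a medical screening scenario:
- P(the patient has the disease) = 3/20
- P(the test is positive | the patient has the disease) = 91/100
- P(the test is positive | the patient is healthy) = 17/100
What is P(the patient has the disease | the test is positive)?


Using Bayes' theorem:
P(A|B) = P(B|A)·P(A) / P(B)

P(the test is positive) = 91/100 × 3/20 + 17/100 × 17/20
= 273/2000 + 289/2000 = 281/1000

P(the patient has the disease|the test is positive) = (273/2000) / (281/1000) = 273/562

P(the patient has the disease|the test is positive) = 273/562 ≈ 48.58%


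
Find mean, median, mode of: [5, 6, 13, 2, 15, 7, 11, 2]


Sorted: [2, 2, 5, 6, 7, 11, 13, 15]
Mean = 61/8
Median = 13/2
Freq: {5: 1, 6: 1, 13: 1, 2: 2, 15: 1, 7: 1, 11: 1}
Mode: [2]

Mean=61/8, Median=13/2, Mode=2


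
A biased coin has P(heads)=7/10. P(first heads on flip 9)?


Geometric: P(X=9) = (1-p)^(k-1)×p = (3/10)^8×7/10 = 45927/1000000000

P(X=9) = 45927/1000000000 ≈ 0.00%


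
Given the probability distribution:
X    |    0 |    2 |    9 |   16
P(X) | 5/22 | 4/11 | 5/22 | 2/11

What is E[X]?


E[X] = Σ x·P(X=x)
= (0)×(5/22) + (2)×(4/11) + (9)×(5/22) + (16)×(2/11)
= 125/22

E[X] = 125/22


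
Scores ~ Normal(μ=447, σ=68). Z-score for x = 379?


z = (x - μ)/σ = (379 - 447)/68 = -1.0

z = -1.0


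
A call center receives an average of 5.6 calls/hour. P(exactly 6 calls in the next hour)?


Poisson(λ=5.6): P(X=6) = e^(-λ)×λ^k/k!
= e^(-5.6) × 5.6^6 / 6!
≈ 0.003697863716 × 30840.979456 / 720 ≈ 0.158397

P(X=6) ≈ 0.158397 ≈ 15.84%


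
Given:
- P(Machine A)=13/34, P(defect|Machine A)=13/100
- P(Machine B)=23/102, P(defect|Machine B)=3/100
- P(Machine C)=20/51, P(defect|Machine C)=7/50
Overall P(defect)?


P(B) = Σ P(B|Aᵢ)×P(Aᵢ)
  13/100×13/34 = 169/3400
  3/100×23/102 = 23/3400
  7/50×20/51 = 14/255
Sum = 142/1275

P(defect) = 142/1275 ≈ 11.14%


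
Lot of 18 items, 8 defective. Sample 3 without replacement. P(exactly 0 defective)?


Hypergeometric: C(8,0)×C(10,3)/C(18,3)
= 1×120/816 = 5/34

P(X=0) = 5/34 ≈ 14.71%


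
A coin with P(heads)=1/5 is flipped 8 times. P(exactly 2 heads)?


Binomial: P(X=2) = C(8,2)×p^2×(1-p)^6
= 28 × 1/25 × 4096/15625 = 114688/390625

P(X=2) = 114688/390625 ≈ 29.36%


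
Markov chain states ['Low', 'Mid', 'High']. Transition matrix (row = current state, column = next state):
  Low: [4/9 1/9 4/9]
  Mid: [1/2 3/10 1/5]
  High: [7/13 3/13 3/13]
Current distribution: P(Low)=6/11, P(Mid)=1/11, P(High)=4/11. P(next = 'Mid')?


P(next=Mid) = Σᵢ P(now=i)×P(i→Mid)
= 6/11×1/9 + 1/11×3/10 + 4/11×3/13
= 2/33 + 3/110 + 12/143 = 67/390

P = 67/390 ≈ 0.1718


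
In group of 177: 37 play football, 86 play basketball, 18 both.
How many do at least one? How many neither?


|A∪B| = 37+86-18 = 105
Neither = 177-105 = 72

At least one: 105; Neither: 72


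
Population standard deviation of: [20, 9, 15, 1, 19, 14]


Mean = 78/6 = 13
  (20-13)²=49
  (9-13)²=16
  (15-13)²=4
  (1-13)²=144
  (19-13)²=36
  (14-13)²=1
Σ(x-μ)² = 250
σ² = 250/6 = 125/3

σ = √(125/3) ≈ 6.4550


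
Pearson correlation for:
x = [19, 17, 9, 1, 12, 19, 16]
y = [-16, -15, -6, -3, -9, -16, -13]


n=7, Σx=93, Σy=-78, Σxy=-1236, Σx²=1493, Σy²=1032
r = (7×(-1236) - 93×(-78))/√((7×1493 - 93²)(7×1032 - (-78)²))
= -1398/√(1802×1140) = -1398/√2054280 ≈ -1398/1433.2760 ≈ -0.9754

r ≈ -0.9754


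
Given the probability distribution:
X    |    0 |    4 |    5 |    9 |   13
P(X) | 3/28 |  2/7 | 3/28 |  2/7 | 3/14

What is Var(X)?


E[X] = 197/28
E[X²] = 1865/28
Var(X) = E[X²] - (E[X])² = 1865/28 - 38809/784 = 13411/784

Var(X) = 13411/784 ≈ 17.1059


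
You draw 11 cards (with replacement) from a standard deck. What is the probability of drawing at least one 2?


P(not a 2) = 48/52 = 12/13
P(none in 11 draws) = (12/13)^11 = 743008370688/1792160394037
P(≥1 2) = 1 - 743008370688/1792160394037 = 1049152023349/1792160394037

P = 1049152023349/1792160394037 ≈ 58.54%


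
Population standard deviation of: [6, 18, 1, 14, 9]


Mean = 48/5
  (6-48/5)²=324/25
  (18-48/5)²=1764/25
  (1-48/5)²=1849/25
  (14-48/5)²=484/25
  (9-48/5)²=9/25
Σ(x-μ)² = 886/5
σ² = (886/5)/5 = 886/25

σ = √(886/25) ≈ 5.9532


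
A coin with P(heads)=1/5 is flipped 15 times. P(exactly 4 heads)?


Binomial: P(X=4) = C(15,4)×p^4×(1-p)^11
= 1365 × 1/625 × 4194304/48828125 = 1145044992/6103515625

P(X=4) = 1145044992/6103515625 ≈ 18.76%


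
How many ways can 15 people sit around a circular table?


Circular arrangements of 15 distinct objects: fix one position to break rotational symmetry.
(n-1)! = 14! = 87178291200

87178291200


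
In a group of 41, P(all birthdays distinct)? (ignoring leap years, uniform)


P(all different) = Π(365-i)/365 for i=0..40
= (365/365)×(364/365)×...×(325/365)
= 0.096848

P ≈ 0.0968 ≈ 9.68%


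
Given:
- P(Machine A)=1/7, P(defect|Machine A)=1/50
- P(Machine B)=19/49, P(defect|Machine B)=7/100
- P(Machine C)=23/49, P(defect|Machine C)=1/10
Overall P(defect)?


P(B) = Σ P(B|Aᵢ)×P(Aᵢ)
  1/50×1/7 = 1/350
  7/100×19/49 = 19/700
  1/10×23/49 = 23/490
Sum = 377/4900

P(defect) = 377/4900 ≈ 7.69%


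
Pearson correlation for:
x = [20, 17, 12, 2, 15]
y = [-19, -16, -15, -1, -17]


n=5, Σx=66, Σy=-68, Σxy=-1089, Σx²=1062, Σy²=1132
r = (5×(-1089) - 66×(-68))/√((5×1062 - 66²)(5×1132 - (-68)²))
= -957/√(954×1036) = -957/√988344 ≈ -957/994.1549 ≈ -0.9626

r ≈ -0.9626


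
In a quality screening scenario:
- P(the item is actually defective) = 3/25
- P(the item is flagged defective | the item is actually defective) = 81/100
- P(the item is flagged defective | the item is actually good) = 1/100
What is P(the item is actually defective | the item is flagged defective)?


Using Bayes' theorem:
P(A|B) = P(B|A)·P(A) / P(B)

P(the item is flagged defective) = 81/100 × 3/25 + 1/100 × 22/25
= 243/2500 + 11/1250 = 53/500

P(the item is actually defective|the item is flagged defective) = (243/2500) / (53/500) = 243/265

P(the item is actually defective|the item is flagged defective) = 243/265 ≈ 91.70%


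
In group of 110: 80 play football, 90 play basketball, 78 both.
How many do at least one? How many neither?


|A∪B| = 80+90-78 = 92
Neither = 110-92 = 18

At least one: 92; Neither: 18


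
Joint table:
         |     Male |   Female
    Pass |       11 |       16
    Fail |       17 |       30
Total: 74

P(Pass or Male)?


P(Pass∨Male) = P(Pass) + P(Male) - P(Pass∧Male)
= (27 + 28 - 11)/74 = 44/74 = 22/37

P = 22/37 ≈ 59.46%


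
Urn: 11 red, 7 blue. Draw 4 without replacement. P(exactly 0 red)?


Hypergeometric: C(11,0)×C(7,4)/C(18,4)
= 1×35/3060 = 7/612

P(X=0) = 7/612 ≈ 1.14%


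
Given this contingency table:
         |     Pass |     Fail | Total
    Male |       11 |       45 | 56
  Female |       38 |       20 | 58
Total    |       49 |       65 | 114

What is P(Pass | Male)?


P(Pass | Male) = 11/(11+45) = 11/56

P(Pass|Male) = 11/56 ≈ 19.64%


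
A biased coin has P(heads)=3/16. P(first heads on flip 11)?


Geometric: P(X=11) = (1-p)^(k-1)×p = (13/16)^10×3/16 = 413575475547/17592186044416

P(X=11) = 413575475547/17592186044416 ≈ 2.35%


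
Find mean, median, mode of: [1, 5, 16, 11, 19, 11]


Sorted: [1, 5, 11, 11, 16, 19]
Mean = 63/6 = 21/2
Median = 11
Freq: {1: 1, 5: 1, 16: 1, 11: 2, 19: 1}
Mode: [11]

Mean=21/2, Median=11, Mode=11


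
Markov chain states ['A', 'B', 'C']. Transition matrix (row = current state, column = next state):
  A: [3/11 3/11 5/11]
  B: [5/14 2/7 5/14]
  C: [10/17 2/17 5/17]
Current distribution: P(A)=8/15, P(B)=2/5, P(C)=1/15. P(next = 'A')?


P(next=A) = Σᵢ P(now=i)×P(i→A)
= 8/15×3/11 + 2/5×5/14 + 1/15×10/17
= 8/55 + 1/7 + 2/51 = 6431/19635

P = 6431/19635 ≈ 0.3275


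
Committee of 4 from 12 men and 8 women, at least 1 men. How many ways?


Count by #men:
  1M,3W: C(12,1)×C(8,3)=672
  2M,2W: C(12,2)×C(8,2)=1848
  3M,1W: C(12,3)×C(8,1)=1760
  4M,0W: C(12,4)×C(8,0)=495
Total = 4775

4775


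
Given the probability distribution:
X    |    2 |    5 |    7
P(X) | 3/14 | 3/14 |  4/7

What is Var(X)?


E[X] = 11/2
E[X²] = 479/14
Var(X) = E[X²] - (E[X])² = 479/14 - 121/4 = 111/28

Var(X) = 111/28 ≈ 3.9643


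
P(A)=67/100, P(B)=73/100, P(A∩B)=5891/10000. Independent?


P(A)×P(B) = 4891/10000
P(A∩B) = 5891/10000
Not equal → NOT independent

No, not independent


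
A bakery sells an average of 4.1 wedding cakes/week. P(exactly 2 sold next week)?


Poisson(λ=4.1): P(X=2) = e^(-λ)×λ^k/k!
= e^(-4.1) × 4.1^2 / 2!
≈ 0.0165726754 × 16.81 / 2 ≈ 0.139293

P(X=2) ≈ 0.139293 ≈ 13.93%


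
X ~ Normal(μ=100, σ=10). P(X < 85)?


z = (85-100)/10 = -1.5
P(Z < -1.5) = 0.0668

P(X < 85) ≈ 0.0668


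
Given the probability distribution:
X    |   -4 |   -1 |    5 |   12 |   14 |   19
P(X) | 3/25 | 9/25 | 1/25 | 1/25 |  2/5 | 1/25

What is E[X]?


E[X] = Σ x·P(X=x)
= (-4)×(3/25) + (-1)×(9/25) + (5)×(1/25) + (12)×(1/25) + (14)×(2/5) + (19)×(1/25)
= 31/5

E[X] = 31/5


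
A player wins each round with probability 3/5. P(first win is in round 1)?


Geometric: P(X=1) = (1-p)^(k-1)×p = (2/5)^0×3/5 = 3/5

P(X=1) = 3/5 ≈ 60.00%


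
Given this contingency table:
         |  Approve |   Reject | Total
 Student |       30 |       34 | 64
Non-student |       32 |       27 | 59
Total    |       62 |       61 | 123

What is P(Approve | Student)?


P(Approve | Student) = 30/(30+34) = 30/64 = 15/32

P(Approve|Student) = 15/32 ≈ 46.88%


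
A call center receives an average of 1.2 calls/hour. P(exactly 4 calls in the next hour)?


Poisson(λ=1.2): P(X=4) = e^(-λ)×λ^k/k!
= e^(-1.2) × 1.2^4 / 4!
≈ 0.3011942119 × 2.0736 / 24 ≈ 0.026023

P(X=4) ≈ 0.026023 ≈ 2.60%


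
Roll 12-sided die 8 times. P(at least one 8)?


P(no 8)^8 = (11/12)^8 = 214358881/429981696
P(≥1) = 1 - 214358881/429981696 = 215622815/429981696

P = 215622815/429981696 ≈ 50.15%


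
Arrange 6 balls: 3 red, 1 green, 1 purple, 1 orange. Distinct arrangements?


6!/(3!×1!×1!×1!) = 120

120


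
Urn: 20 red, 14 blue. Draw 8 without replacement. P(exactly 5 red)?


Hypergeometric: C(20,5)×C(14,3)/C(34,8)
= 15504×364/18156204 = 27664/89001

P(X=5) = 27664/89001 ≈ 31.08%


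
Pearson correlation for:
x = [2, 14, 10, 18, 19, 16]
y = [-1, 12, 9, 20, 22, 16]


n=6, Σx=79, Σy=78, Σxy=1290, Σx²=1241, Σy²=1366
r = (6×1290 - 79×78)/√((6×1241 - 79²)(6×1366 - 78²))
= 1578/√(1205×2112) = 1578/√2544960 ≈ 1578/1595.2931 ≈ 0.9892

r ≈ 0.9892


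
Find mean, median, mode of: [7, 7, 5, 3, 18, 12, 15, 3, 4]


Sorted: [3, 3, 4, 5, 7, 7, 12, 15, 18]
Mean = 74/9
Median = 7
Freq: {7: 2, 5: 1, 3: 2, 18: 1, 12: 1, 15: 1, 4: 1}
Mode: [3, 7]

Mean=74/9, Median=7, Mode=[3, 7]


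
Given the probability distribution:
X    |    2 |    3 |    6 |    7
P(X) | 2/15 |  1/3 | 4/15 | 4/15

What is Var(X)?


E[X] = 71/15
E[X²] = 131/5
Var(X) = E[X²] - (E[X])² = 131/5 - 5041/225 = 854/225

Var(X) = 854/225 ≈ 3.7956


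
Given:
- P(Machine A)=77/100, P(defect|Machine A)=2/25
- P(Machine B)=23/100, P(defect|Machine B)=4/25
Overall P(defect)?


P(B) = Σ P(B|Aᵢ)×P(Aᵢ)
  2/25×77/100 = 77/1250
  4/25×23/100 = 23/625
Sum = 123/1250

P(defect) = 123/1250 ≈ 9.84%


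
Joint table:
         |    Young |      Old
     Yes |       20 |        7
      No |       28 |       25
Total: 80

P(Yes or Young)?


P(Yes∨Young) = P(Yes) + P(Young) - P(Yes∧Young)
= (27 + 48 - 20)/80 = 55/80 = 11/16

P = 11/16 ≈ 68.75%


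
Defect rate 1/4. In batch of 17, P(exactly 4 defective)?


Binomial: P(X=4) = C(17,4)×p^4×(1-p)^13
= 2380 × 1/256 × 1594323/67108864 = 948622185/4294967296

P(X=4) = 948622185/4294967296 ≈ 22.09%


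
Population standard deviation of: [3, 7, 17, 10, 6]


Mean = 43/5
  (3-43/5)²=784/25
  (7-43/5)²=64/25
  (17-43/5)²=1764/25
  (10-43/5)²=49/25
  (6-43/5)²=169/25
Σ(x-μ)² = 566/5
σ² = (566/5)/5 = 566/25

σ = √(566/25) ≈ 4.7582


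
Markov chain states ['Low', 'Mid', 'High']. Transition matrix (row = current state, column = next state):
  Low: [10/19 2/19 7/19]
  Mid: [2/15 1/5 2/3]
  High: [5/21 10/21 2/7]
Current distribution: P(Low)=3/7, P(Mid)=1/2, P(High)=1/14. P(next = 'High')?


P(next=High) = Σᵢ P(now=i)×P(i→High)
= 3/7×7/19 + 1/2×2/3 + 1/14×2/7
= 3/19 + 1/3 + 1/49 = 1429/2793

P = 1429/2793 ≈ 0.5116


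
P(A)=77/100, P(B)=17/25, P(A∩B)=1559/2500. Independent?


P(A)×P(B) = 1309/2500
P(A∩B) = 1559/2500
Not equal → NOT independent

No, not independent


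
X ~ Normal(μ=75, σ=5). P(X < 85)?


z = (85-75)/5 = 2.0
P(Z < 2.0) = 0.9772

P(X < 85) ≈ 0.9772


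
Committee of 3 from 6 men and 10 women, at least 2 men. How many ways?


Count by #men:
  2M,1W: C(6,2)×C(10,1)=150
  3M,0W: C(6,3)×C(10,0)=20
Total = 170

170


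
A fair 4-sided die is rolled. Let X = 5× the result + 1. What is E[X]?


E[die] = (1+4)/2 = 5/2
E[X] = 5×5/2 + 1 = 27/2

E[X] = 27/2


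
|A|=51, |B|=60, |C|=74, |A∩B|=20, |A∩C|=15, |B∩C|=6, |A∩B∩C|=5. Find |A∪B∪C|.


|A∪B∪C| = 51+60+74-20-15-6+5 = 149

|A∪B∪C| = 149


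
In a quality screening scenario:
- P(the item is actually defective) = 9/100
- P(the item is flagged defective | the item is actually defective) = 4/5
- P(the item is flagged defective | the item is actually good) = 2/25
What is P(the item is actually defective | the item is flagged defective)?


Using Bayes' theorem:
P(A|B) = P(B|A)·P(A) / P(B)

P(the item is flagged defective) = 4/5 × 9/100 + 2/25 × 91/100
= 9/125 + 91/1250 = 181/1250

P(the item is actually defective|the item is flagged defective) = (9/125) / (181/1250) = 90/181

P(the item is actually defective|the item is flagged defective) = 90/181 ≈ 49.72%
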